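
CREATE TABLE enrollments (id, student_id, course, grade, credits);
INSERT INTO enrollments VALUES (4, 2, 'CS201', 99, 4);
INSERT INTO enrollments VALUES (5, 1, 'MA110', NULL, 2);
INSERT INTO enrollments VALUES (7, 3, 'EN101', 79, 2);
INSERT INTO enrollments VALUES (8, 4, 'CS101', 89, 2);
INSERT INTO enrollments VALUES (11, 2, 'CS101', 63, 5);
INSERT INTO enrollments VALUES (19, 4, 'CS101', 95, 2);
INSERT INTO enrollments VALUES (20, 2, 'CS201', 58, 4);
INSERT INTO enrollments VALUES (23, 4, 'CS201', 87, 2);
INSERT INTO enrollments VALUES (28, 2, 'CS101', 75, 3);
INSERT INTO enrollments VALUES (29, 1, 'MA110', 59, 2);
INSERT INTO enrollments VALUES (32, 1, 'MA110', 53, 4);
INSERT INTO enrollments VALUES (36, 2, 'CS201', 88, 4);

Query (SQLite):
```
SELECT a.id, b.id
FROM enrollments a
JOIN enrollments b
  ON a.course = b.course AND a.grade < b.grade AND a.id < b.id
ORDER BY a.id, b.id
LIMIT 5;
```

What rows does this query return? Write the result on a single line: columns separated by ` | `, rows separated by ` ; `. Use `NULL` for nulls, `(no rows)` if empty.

8 | 19 ; 11 | 19 ; 11 | 28 ; 20 | 23 ; 20 | 36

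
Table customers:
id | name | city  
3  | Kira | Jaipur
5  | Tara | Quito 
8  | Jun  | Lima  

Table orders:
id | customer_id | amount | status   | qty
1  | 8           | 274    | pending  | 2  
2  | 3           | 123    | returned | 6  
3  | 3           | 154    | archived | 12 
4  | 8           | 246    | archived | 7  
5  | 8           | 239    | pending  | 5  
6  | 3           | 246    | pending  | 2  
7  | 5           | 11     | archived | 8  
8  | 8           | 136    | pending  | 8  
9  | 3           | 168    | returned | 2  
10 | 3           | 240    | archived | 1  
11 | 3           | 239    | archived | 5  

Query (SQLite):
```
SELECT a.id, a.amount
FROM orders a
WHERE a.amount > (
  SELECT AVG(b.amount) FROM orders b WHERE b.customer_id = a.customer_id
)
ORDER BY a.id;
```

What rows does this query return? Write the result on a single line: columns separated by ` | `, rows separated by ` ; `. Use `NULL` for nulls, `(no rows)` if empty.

1 | 274 ; 4 | 246 ; 5 | 239 ; 6 | 246 ; 10 | 240 ; 11 | 239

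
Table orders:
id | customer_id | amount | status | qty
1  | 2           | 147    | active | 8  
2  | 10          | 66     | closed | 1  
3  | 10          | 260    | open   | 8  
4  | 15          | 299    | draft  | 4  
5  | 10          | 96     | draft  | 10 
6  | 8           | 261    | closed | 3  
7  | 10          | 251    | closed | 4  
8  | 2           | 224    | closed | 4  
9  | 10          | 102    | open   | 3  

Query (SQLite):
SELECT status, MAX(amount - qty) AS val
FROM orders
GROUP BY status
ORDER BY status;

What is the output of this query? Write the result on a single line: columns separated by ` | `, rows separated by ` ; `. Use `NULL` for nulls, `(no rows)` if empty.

For each row compute amount - qty.
Group by status; take MAX of the expression per group.
  active: ids {1} → MAX(amount - qty)=139
  closed: ids {2, 6, 7, 8} → MAX(amount - qty)=258
  draft: ids {4, 5} → MAX(amount - qty)=295
  open: ids {3, 9} → MAX(amount - qty)=252

active | 139 ; closed | 258 ; draft | 295 ; open | 252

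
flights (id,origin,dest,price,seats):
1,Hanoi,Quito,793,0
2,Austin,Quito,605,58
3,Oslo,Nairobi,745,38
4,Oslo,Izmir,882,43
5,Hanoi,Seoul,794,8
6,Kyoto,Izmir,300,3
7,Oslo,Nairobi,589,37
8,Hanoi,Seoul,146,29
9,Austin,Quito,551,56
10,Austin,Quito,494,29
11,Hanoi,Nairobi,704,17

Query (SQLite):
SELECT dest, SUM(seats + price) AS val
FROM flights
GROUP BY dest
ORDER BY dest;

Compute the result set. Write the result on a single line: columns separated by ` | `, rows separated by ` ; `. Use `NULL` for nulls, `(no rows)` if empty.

Izmir | 1228 ; Nairobi | 2130 ; Quito | 2586 ; Seoul | 977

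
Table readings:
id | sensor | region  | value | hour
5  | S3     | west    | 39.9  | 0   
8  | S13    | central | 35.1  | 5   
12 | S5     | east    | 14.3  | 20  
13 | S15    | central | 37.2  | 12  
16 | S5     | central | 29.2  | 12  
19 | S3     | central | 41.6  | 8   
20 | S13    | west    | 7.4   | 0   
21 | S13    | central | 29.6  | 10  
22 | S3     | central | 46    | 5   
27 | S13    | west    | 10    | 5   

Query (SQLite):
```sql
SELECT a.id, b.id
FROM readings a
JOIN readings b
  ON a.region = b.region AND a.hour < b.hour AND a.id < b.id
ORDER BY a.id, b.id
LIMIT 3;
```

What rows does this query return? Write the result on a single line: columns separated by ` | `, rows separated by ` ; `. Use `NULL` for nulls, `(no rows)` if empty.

5 | 27 ; 8 | 13 ; 8 | 16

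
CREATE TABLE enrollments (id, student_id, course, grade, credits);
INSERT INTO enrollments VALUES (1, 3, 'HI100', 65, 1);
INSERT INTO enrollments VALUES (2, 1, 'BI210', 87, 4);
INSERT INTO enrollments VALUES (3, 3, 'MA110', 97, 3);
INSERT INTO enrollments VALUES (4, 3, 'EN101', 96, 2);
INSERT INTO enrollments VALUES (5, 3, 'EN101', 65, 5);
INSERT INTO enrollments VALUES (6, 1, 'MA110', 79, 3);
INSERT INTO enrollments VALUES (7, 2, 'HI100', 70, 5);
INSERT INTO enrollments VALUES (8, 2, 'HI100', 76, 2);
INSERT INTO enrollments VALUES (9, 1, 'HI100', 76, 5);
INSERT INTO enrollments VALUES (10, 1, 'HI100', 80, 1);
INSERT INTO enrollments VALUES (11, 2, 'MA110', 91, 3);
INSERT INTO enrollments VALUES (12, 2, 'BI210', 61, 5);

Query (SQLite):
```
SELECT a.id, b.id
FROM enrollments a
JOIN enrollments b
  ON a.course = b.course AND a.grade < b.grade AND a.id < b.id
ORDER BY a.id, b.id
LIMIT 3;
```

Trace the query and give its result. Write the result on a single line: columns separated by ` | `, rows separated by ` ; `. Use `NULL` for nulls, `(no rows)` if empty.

1 | 7 ; 1 | 8 ; 1 | 9

Pairs (a,b) with same course, a.grade < b.grade, a.id < b.id.
course groups: BI210:{2,12} EN101:{4,5} HI100:{1,7,8,9,10} MA110:{3,6,11}
Ordered by (a.id, b.id); first 3.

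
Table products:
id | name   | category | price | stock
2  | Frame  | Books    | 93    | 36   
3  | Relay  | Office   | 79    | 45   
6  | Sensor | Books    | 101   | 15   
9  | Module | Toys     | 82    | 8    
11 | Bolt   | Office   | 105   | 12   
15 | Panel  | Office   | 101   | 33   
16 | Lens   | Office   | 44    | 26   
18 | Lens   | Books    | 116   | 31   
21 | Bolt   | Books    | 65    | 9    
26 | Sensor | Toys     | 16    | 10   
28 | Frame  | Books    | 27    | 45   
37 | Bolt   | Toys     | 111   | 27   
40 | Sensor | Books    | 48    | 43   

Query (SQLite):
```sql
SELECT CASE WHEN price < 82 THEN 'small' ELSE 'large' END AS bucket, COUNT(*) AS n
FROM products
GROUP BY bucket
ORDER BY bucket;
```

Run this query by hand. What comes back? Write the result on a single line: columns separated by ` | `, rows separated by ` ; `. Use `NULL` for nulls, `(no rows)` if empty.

Bucket rows by price < 82 → 'small' else 'large'; count each bucket.

large | 7 ; small | 6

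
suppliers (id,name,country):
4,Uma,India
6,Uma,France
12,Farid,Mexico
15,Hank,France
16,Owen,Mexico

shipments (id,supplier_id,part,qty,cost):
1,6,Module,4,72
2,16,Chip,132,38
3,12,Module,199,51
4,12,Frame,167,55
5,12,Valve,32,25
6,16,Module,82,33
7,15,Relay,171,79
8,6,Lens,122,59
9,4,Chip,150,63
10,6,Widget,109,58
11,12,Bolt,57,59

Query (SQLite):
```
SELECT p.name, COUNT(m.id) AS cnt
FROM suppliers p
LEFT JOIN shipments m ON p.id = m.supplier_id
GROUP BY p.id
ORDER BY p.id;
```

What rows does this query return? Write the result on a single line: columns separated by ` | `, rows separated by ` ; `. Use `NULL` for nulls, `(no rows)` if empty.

LEFT JOIN keeps every suppliers row; unmatched ones get NULL for shipments columns.
Group by suppliers.id and compute COUNT(m.id). COUNT(col) of an all-NULL group is 0.
  4: ids {9} → COUNT(m.id)=1
  6: ids {1, 8, 10} → COUNT(m.id)=3
  12: ids {3, 4, 5, 11} → COUNT(m.id)=4
  15: ids {7} → COUNT(m.id)=1
  16: ids {2, 6} → COUNT(m.id)=2

Uma | 1 ; Uma | 3 ; Farid | 4 ; Hank | 1 ; Owen | 2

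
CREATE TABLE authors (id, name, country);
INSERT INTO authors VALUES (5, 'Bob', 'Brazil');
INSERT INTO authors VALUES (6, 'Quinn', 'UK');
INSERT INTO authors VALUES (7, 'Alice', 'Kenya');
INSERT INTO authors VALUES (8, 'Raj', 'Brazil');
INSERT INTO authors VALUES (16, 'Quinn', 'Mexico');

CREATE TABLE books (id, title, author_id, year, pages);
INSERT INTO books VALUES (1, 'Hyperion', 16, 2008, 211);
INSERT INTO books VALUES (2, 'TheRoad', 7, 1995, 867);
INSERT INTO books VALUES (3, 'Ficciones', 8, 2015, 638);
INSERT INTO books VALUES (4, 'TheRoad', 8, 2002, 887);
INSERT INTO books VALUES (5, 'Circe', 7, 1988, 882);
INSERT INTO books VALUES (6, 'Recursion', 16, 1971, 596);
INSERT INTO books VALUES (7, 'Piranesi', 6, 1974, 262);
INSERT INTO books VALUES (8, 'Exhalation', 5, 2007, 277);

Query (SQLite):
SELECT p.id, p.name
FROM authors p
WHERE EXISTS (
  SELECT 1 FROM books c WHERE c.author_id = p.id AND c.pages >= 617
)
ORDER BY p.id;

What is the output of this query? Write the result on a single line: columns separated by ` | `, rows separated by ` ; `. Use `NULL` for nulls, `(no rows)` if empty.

7 | Alice ; 8 | Raj

For each authors row, check whether any books with matching author_id has pages >= 617.
Keep rows where that is true.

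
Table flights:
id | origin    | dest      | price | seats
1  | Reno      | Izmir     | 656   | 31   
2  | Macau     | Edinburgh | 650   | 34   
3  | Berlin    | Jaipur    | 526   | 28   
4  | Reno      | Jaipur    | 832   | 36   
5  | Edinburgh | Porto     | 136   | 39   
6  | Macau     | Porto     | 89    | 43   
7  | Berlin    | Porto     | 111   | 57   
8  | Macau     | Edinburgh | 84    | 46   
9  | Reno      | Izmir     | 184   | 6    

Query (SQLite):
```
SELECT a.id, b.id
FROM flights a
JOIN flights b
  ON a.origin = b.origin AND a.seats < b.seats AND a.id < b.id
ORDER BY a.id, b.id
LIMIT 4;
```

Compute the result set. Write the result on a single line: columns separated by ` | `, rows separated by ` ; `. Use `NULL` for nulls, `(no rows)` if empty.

1 | 4 ; 2 | 6 ; 2 | 8 ; 3 | 7

Pairs (a,b) with same origin, a.seats < b.seats, a.id < b.id.
origin groups: Berlin:{3,7} Edinburgh:{5} Macau:{2,6,8} Reno:{1,4,9}
Ordered by (a.id, b.id); first 4.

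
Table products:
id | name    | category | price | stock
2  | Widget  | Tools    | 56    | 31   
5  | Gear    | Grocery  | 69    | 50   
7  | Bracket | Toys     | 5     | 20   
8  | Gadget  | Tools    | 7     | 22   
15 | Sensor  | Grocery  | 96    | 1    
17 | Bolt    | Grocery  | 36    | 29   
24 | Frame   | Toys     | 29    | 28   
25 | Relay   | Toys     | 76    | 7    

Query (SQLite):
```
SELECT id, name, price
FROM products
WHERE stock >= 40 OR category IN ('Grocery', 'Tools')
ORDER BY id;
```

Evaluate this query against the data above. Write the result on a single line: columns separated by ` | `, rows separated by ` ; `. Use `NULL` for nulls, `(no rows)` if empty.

stock >= 40: ids {5}
category IN ('Grocery', 'Tools'): ids {2, 5, 8, 15, 17}
Combine with OR.

2 | Widget | 56 ; 5 | Gear | 69 ; 8 | Gadget | 7 ; 15 | Sensor | 96 ; 17 | Bolt | 36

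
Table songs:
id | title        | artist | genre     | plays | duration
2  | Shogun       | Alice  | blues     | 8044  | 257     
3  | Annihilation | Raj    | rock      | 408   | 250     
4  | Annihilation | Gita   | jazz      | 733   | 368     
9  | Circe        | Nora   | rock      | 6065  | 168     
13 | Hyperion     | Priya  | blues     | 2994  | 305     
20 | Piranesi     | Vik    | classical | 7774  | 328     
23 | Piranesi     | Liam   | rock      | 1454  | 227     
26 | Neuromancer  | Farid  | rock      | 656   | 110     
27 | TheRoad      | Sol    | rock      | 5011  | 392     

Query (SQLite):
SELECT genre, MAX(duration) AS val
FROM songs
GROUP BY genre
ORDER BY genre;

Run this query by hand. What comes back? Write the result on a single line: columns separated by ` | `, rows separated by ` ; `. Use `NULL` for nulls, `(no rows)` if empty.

blues | 305 ; classical | 328 ; jazz | 368 ; rock | 392

Partition songs by genre; compute MAX(duration) within each group.
  blues: ids {2, 13} → MAX(duration)=305
  classical: ids {20} → MAX(duration)=328
  jazz: ids {4} → MAX(duration)=368
  rock: ids {3, 9, 23, 26, 27} → MAX(duration)=392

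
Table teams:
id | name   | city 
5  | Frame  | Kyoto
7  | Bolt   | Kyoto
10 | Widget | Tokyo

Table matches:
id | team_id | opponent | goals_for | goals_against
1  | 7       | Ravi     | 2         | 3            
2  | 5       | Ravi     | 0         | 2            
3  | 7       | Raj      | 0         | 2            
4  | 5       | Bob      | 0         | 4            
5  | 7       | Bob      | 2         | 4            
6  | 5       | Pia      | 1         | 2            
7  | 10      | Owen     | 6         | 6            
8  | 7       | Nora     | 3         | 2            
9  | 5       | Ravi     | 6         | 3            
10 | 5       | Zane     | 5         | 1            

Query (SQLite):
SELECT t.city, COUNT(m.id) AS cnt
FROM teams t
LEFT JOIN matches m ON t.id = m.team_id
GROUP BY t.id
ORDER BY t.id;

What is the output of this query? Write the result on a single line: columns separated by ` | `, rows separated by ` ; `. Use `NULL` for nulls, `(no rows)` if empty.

LEFT JOIN keeps every teams row; unmatched ones get NULL for matches columns.
Group by teams.id and compute COUNT(m.id). COUNT(col) of an all-NULL group is 0.
  5: ids {2, 4, 6, 9, 10} → COUNT(m.id)=5
  7: ids {1, 3, 5, 8} → COUNT(m.id)=4
  10: ids {7} → COUNT(m.id)=1

Kyoto | 5 ; Kyoto | 4 ; Tokyo | 1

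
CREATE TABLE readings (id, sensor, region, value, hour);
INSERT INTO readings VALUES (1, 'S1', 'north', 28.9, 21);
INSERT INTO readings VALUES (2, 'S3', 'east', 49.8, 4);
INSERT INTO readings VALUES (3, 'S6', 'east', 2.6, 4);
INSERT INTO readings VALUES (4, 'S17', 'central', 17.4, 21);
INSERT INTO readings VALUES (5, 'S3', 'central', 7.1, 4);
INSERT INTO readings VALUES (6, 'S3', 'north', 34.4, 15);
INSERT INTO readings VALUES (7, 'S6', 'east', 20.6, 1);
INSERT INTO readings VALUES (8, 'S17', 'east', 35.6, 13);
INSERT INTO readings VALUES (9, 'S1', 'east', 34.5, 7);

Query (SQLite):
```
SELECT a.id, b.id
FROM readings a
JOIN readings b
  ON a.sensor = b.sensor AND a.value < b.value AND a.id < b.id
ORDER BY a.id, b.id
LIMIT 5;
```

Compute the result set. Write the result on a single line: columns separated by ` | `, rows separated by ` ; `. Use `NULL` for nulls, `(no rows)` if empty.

Pairs (a,b) with same sensor, a.value < b.value, a.id < b.id.
sensor groups: S1:{1,9} S17:{4,8} S3:{2,5,6} S6:{3,7}
Ordered by (a.id, b.id); first 5.

1 | 9 ; 3 | 7 ; 4 | 8 ; 5 | 6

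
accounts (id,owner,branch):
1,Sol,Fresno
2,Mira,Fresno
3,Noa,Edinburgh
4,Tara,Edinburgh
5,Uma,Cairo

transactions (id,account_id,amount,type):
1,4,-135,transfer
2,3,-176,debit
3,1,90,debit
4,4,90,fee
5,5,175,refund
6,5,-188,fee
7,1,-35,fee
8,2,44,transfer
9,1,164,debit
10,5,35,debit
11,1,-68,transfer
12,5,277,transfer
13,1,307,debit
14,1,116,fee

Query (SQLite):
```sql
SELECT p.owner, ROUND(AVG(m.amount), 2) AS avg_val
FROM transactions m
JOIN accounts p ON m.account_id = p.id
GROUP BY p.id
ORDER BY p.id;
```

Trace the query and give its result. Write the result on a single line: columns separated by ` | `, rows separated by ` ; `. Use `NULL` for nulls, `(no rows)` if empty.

Join each transactions row to its accounts via account_id.
Group joined rows by accounts.id; compute ROUND(AVG(m.amount), 2) per group.
  1: ids {3, 7, 9, 11, 13, 14} → ROUND(AVG(m.amount), 2)=95.67
  2: ids {8} → ROUND(AVG(m.amount), 2)=44
  3: ids {2} → ROUND(AVG(m.amount), 2)=-176
  4: ids {1, 4} → ROUND(AVG(m.amount), 2)=-22.5
  5: ids {5, 6, 10, 12} → ROUND(AVG(m.amount), 2)=74.75

Sol | 95.67 ; Mira | 44 ; Noa | -176 ; Tara | -22.5 ; Uma | 74.75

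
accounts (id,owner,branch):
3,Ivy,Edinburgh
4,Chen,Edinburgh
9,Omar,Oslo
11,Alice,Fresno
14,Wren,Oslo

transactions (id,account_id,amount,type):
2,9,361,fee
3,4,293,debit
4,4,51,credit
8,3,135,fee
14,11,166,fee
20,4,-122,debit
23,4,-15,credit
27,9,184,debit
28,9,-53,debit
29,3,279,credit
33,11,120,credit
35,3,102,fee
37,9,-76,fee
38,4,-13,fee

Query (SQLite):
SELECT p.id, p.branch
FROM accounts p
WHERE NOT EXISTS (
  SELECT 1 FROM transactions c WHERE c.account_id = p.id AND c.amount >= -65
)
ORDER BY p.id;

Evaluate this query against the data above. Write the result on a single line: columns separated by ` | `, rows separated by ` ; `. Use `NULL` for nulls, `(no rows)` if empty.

14 | Oslo

For each accounts row, check whether any transactions with matching account_id has amount >= -65.
Keep rows where that is false.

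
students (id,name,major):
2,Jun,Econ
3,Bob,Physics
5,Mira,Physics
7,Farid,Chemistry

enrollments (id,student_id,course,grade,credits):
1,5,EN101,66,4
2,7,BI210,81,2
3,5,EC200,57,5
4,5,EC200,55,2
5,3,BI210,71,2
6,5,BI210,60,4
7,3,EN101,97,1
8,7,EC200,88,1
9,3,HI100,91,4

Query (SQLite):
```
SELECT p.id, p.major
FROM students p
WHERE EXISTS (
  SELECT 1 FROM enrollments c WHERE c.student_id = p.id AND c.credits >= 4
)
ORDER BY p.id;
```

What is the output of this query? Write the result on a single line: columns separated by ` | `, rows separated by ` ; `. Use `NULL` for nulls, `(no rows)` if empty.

For each students row, check whether any enrollments with matching student_id has credits >= 4.
Keep rows where that is true.

3 | Physics ; 5 | Physics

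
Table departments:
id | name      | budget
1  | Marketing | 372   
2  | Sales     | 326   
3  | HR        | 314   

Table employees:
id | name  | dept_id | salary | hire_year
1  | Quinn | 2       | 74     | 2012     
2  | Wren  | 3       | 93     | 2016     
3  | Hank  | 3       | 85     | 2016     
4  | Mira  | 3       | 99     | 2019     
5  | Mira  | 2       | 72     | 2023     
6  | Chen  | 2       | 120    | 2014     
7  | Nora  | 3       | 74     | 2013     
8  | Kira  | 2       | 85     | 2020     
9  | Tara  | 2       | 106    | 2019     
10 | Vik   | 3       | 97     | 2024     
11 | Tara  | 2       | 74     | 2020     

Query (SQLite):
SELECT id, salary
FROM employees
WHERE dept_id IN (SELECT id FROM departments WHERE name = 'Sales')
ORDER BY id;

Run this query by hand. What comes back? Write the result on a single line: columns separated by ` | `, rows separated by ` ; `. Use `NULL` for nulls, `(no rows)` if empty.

Inner query: departments.id where name = 'Sales'.
Outer: keep employees rows whose dept_id is in that set.
Inner query → {2}

1 | 74 ; 5 | 72 ; 6 | 120 ; 8 | 85 ; 9 | 106 ; 11 | 74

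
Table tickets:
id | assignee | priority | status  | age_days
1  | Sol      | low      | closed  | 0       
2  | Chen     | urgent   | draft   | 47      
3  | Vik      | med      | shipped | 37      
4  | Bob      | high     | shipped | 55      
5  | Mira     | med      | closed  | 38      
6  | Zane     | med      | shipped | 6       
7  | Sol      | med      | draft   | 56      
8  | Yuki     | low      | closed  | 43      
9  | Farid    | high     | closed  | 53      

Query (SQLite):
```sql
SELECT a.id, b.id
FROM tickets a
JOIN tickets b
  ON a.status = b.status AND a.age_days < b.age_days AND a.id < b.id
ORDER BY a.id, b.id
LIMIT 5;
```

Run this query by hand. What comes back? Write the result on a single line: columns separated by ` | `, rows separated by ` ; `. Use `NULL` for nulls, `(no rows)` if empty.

1 | 5 ; 1 | 8 ; 1 | 9 ; 2 | 7 ; 3 | 4

Pairs (a,b) with same status, a.age_days < b.age_days, a.id < b.id.
status groups: closed:{1,5,8,9} draft:{2,7} shipped:{3,4,6}
Ordered by (a.id, b.id); first 5.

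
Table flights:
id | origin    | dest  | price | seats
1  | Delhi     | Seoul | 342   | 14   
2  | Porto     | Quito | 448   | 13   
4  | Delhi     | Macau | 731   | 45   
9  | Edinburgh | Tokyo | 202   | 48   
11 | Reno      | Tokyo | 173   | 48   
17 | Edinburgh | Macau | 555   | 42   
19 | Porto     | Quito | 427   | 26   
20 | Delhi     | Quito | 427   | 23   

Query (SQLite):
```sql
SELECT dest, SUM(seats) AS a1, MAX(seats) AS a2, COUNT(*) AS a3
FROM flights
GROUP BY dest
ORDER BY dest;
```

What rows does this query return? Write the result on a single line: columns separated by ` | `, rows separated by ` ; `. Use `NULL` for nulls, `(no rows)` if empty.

Macau | 87 | 45 | 2 ; Quito | 62 | 26 | 3 ; Seoul | 14 | 14 | 1 ; Tokyo | 96 | 48 | 2

Group flights by dest.
Per group compute: SUM(seats), MAX(seats), COUNT(*).
  Macau: ids {4, 17} → SUM(seats)=87, MAX(seats)=45, COUNT(*)=2
  Quito: ids {2, 19, 20} → SUM(seats)=62, MAX(seats)=26, COUNT(*)=3
  Seoul: ids {1} → SUM(seats)=14, MAX(seats)=14, COUNT(*)=1
  Tokyo: ids {9, 11} → SUM(seats)=96, MAX(seats)=48, COUNT(*)=2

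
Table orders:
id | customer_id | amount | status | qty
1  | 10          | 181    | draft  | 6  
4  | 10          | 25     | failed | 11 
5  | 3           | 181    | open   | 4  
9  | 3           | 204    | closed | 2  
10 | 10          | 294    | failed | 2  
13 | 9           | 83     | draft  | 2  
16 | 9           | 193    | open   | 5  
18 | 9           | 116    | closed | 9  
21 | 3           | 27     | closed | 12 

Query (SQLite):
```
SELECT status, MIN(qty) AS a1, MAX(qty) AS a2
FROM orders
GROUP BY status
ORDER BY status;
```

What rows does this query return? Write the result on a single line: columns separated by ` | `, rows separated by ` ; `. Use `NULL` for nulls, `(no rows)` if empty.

Group orders by status.
Per group compute: MIN(qty), MAX(qty).
  closed: ids {9, 18, 21} → MIN(qty)=2, MAX(qty)=12
  draft: ids {1, 13} → MIN(qty)=2, MAX(qty)=6
  failed: ids {4, 10} → MIN(qty)=2, MAX(qty)=11
  open: ids {5, 16} → MIN(qty)=4, MAX(qty)=5

closed | 2 | 12 ; draft | 2 | 6 ; failed | 2 | 11 ; open | 4 | 5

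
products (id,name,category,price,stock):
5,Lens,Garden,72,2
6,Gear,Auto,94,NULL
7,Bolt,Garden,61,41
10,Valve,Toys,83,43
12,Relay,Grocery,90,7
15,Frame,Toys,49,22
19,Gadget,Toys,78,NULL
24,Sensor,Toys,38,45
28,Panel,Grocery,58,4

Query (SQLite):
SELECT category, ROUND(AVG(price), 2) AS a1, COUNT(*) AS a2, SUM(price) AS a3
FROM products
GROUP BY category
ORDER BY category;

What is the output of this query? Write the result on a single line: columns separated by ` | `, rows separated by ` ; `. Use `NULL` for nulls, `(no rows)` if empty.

Auto | 94 | 1 | 94 ; Garden | 66.5 | 2 | 133 ; Grocery | 74 | 2 | 148 ; Toys | 62 | 4 | 248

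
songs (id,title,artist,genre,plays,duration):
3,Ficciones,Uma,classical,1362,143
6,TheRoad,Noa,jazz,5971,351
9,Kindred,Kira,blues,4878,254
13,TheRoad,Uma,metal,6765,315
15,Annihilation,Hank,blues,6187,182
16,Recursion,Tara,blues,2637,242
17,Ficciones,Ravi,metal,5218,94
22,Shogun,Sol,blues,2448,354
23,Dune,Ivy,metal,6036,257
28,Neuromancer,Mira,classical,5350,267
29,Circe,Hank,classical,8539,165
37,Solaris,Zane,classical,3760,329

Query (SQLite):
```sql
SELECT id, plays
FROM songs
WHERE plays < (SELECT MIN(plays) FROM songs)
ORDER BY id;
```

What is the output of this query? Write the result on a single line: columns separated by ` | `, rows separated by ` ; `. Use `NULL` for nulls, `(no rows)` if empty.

Scalar subquery: MIN(plays) over all songs rows = 1362.
Keep rows where plays < that value.

(no rows)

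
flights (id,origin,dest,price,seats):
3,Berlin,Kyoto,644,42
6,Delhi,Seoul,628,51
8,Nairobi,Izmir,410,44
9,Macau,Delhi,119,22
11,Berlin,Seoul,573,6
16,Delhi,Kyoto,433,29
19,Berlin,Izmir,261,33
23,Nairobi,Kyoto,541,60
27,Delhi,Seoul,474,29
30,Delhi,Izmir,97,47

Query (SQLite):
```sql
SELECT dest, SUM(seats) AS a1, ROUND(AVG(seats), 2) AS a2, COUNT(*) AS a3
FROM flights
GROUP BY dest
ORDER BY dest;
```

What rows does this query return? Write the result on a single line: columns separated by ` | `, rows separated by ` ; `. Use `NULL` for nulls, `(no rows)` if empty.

Delhi | 22 | 22 | 1 ; Izmir | 124 | 41.33 | 3 ; Kyoto | 131 | 43.67 | 3 ; Seoul | 86 | 28.67 | 3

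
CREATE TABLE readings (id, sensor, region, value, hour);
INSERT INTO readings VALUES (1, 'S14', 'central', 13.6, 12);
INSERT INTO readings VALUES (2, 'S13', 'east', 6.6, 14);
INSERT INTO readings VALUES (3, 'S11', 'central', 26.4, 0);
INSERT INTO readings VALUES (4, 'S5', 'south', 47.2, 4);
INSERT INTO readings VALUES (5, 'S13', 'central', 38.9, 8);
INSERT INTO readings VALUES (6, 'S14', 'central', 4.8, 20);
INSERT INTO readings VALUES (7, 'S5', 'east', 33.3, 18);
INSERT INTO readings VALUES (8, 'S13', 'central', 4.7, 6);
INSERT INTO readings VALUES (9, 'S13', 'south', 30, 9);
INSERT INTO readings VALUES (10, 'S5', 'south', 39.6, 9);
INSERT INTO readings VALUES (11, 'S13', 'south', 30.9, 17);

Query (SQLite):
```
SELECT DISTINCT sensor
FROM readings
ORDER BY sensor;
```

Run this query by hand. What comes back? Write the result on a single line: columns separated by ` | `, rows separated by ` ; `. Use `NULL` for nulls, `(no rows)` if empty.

Collect distinct sensor values from readings.

S11 ; S13 ; S14 ; S5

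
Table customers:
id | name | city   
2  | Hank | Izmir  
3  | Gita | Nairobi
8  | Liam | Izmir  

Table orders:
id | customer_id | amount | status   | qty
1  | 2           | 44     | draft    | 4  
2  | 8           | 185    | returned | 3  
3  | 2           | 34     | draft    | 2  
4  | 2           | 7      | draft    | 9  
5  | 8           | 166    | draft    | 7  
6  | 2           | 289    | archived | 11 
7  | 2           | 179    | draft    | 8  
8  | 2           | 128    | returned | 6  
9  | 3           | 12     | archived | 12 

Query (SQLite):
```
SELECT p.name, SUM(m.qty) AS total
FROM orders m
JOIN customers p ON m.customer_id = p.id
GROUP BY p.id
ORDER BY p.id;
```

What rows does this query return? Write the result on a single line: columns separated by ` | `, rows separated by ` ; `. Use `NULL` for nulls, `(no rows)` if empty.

Hank | 40 ; Gita | 12 ; Liam | 10

Join each orders row to its customers via customer_id.
Group joined rows by customers.id; compute SUM(m.qty) per group.
  2: ids {1, 3, 4, 6, 7, 8} → SUM(m.qty)=40
  3: ids {9} → SUM(m.qty)=12
  8: ids {2, 5} → SUM(m.qty)=10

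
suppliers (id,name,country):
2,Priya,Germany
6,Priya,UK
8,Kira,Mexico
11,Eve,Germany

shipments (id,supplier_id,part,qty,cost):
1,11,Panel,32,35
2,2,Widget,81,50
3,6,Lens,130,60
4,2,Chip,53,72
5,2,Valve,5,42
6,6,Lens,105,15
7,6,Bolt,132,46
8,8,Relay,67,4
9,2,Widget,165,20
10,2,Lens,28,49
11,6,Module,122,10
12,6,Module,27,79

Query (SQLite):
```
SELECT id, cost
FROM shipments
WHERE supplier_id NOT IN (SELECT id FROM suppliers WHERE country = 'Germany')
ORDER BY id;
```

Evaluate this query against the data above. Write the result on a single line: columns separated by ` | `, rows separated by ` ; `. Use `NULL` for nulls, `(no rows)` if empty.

Inner query: suppliers.id where country = 'Germany'.
Outer: keep shipments rows whose supplier_id is not in that set.
Inner query → {2, 11}

3 | 60 ; 6 | 15 ; 7 | 46 ; 8 | 4 ; 11 | 10 ; 12 | 79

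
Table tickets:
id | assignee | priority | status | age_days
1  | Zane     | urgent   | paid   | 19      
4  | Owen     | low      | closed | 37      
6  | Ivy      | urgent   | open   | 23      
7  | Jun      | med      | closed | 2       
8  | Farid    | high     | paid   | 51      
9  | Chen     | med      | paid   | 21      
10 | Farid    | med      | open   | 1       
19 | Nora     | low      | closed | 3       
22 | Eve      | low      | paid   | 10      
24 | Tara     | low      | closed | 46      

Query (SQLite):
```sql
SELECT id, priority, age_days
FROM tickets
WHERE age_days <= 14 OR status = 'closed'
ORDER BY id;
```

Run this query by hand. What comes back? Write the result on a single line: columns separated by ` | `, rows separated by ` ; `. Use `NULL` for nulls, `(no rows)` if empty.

age_days <= 14: ids {7, 10, 19, 22}
status = 'closed': ids {4, 7, 19, 24}
Combine with OR.

4 | low | 37 ; 7 | med | 2 ; 10 | med | 1 ; 19 | low | 3 ; 22 | low | 10 ; 24 | low | 46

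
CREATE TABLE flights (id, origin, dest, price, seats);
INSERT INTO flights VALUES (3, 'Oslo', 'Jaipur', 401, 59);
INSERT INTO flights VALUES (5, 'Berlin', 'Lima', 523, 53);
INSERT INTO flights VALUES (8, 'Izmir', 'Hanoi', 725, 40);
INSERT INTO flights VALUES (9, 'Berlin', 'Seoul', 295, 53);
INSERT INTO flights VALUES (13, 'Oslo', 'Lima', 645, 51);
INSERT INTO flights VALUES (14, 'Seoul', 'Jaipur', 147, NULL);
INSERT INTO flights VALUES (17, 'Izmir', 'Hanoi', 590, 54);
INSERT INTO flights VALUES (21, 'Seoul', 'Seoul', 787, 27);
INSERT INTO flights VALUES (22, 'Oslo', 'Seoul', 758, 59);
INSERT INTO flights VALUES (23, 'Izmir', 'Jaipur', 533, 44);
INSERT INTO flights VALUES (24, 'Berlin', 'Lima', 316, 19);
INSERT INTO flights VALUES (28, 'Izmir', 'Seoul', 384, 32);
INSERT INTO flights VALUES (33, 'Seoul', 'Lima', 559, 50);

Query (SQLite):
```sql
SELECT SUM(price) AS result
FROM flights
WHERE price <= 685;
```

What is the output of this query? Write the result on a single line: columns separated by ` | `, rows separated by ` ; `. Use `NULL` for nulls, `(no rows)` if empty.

Rows where price <= 685 → price values: [401, 523, 295, 645, 147, 590, 533, 316, 384, 559].
SUM of non-NULL values = 4393.

4393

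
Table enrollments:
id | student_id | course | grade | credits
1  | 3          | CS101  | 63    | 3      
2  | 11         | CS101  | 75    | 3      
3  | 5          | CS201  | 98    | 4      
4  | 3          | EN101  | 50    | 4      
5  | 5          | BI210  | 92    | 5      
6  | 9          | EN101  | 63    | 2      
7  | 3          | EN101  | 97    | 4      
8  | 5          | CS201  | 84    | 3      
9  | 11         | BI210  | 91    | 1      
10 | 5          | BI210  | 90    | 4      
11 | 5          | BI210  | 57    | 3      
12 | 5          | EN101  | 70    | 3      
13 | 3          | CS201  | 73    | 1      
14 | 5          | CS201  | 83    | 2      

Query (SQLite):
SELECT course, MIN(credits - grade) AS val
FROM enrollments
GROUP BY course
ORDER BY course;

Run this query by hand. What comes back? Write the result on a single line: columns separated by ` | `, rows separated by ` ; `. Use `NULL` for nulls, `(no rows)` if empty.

For each row compute credits - grade.
Group by course; take MIN of the expression per group.
  BI210: ids {5, 9, 10, 11} → MIN(credits - grade)=-90
  CS101: ids {1, 2} → MIN(credits - grade)=-72
  CS201: ids {3, 8, 13, 14} → MIN(credits - grade)=-94
  EN101: ids {4, 6, 7, 12} → MIN(credits - grade)=-93

BI210 | -90 ; CS101 | -72 ; CS201 | -94 ; EN101 | -93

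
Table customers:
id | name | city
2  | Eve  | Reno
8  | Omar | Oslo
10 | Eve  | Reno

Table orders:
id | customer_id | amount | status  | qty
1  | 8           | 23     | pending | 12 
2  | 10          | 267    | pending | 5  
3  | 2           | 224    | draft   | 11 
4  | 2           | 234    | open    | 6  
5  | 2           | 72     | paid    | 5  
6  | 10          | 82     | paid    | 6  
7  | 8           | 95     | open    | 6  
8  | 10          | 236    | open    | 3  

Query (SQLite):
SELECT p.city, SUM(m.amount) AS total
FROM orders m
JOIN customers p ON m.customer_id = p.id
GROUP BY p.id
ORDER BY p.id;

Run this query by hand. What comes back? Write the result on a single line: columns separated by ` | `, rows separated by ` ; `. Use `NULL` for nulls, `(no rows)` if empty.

Join each orders row to its customers via customer_id.
Group joined rows by customers.id; compute SUM(m.amount) per group.
  2: ids {3, 4, 5} → SUM(m.amount)=530
  8: ids {1, 7} → SUM(m.amount)=118
  10: ids {2, 6, 8} → SUM(m.amount)=585

Reno | 530 ; Oslo | 118 ; Reno | 585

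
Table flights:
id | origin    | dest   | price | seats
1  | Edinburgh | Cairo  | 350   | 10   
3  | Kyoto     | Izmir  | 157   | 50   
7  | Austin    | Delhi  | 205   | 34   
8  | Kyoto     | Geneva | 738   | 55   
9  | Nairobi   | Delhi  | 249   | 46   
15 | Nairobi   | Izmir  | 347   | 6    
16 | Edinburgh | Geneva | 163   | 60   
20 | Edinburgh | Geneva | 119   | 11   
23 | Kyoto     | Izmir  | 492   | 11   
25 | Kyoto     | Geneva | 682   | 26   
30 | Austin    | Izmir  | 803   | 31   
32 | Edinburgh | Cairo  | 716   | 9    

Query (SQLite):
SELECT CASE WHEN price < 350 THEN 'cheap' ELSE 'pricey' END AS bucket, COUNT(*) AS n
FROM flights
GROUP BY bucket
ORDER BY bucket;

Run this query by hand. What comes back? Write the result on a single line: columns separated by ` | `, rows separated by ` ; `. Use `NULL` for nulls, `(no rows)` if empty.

cheap | 6 ; pricey | 6

Bucket rows by price < 350 → 'cheap' else 'pricey'; count each bucket.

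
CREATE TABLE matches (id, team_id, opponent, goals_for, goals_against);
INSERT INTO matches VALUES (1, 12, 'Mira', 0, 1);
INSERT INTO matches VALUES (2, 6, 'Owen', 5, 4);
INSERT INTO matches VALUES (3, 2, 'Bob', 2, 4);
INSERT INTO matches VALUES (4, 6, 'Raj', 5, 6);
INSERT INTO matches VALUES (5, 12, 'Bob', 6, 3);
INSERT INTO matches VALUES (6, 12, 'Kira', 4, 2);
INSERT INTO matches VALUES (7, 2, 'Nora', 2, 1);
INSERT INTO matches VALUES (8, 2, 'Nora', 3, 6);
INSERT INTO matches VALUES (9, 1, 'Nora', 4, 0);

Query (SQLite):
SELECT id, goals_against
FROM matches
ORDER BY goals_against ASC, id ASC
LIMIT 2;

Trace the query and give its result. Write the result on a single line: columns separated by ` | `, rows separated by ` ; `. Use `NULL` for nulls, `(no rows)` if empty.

Sort by goals_against asc, tiebreak id asc: (0, id=9), (1, id=1), (1, id=7), (2, id=6), (3, id=5) …. Take first 2.

9 | 0 ; 1 | 1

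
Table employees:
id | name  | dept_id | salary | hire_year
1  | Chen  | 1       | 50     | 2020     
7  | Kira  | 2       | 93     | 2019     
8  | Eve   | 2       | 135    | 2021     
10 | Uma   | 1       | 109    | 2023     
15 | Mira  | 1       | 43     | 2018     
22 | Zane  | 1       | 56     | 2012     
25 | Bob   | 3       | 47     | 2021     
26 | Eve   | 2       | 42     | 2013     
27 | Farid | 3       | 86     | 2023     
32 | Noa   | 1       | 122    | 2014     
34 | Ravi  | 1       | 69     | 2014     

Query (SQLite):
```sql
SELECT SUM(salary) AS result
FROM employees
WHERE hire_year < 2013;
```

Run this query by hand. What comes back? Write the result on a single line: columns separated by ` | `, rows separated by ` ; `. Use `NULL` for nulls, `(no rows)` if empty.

Rows where hire_year < 2013 → salary values: [56].
SUM of non-NULL values = 56.

56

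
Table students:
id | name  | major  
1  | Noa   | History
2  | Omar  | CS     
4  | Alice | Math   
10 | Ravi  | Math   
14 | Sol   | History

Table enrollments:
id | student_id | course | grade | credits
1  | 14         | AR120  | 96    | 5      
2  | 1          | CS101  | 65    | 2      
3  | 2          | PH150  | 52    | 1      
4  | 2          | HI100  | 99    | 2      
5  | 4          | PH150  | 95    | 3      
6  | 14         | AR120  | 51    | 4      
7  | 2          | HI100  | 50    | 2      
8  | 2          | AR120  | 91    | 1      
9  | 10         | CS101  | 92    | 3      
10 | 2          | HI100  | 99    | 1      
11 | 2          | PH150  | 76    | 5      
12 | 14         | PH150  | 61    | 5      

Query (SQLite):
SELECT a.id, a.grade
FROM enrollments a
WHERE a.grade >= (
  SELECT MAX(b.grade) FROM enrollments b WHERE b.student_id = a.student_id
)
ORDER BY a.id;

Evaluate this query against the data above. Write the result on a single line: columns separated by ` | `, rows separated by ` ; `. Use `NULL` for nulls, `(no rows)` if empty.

1 | 96 ; 2 | 65 ; 4 | 99 ; 5 | 95 ; 9 | 92 ; 10 | 99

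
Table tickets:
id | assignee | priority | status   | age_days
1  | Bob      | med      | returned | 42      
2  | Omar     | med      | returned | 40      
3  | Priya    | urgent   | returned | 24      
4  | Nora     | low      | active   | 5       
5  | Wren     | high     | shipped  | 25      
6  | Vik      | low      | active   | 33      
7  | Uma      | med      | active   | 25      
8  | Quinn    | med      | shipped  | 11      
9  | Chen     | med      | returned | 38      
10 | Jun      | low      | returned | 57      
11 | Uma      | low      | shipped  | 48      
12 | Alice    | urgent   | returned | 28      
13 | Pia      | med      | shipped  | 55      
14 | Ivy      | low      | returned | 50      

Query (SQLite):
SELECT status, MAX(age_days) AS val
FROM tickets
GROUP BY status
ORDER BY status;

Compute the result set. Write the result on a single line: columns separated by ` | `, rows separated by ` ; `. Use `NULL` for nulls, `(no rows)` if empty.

active | 33 ; returned | 57 ; shipped | 55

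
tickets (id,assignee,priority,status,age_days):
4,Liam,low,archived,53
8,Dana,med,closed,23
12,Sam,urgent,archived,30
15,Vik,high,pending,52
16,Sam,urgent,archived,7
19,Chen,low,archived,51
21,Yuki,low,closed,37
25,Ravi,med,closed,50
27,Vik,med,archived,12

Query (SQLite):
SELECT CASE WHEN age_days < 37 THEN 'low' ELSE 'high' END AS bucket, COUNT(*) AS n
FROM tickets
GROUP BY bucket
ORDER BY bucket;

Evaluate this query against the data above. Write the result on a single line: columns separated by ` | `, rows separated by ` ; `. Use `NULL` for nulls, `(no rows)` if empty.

Bucket rows by age_days < 37 → 'low' else 'high'; count each bucket.

high | 5 ; low | 4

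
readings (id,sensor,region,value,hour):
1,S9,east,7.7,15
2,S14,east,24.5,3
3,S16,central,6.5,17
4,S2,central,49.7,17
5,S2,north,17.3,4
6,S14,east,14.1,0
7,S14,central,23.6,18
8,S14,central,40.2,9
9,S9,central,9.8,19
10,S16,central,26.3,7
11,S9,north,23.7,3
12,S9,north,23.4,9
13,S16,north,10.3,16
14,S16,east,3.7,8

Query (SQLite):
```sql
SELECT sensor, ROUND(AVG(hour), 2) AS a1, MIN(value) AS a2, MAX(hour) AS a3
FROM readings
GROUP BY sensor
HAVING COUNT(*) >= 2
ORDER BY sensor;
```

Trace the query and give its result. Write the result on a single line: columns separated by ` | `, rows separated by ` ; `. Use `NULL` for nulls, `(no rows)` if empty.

Group readings by sensor.
Per group compute: ROUND(AVG(hour), 2), MIN(value), MAX(hour).
HAVING: drop groups with fewer than 2 rows.
  S14: ids {2, 6, 7, 8} → ROUND(AVG(hour), 2)=7.5, MIN(value)=14.1, MAX(hour)=18
  S16: ids {3, 10, 13, 14} → ROUND(AVG(hour), 2)=12, MIN(value)=3.7, MAX(hour)=17
  S2: ids {4, 5} → ROUND(AVG(hour), 2)=10.5, MIN(value)=17.3, MAX(hour)=17
  S9: ids {1, 9, 11, 12} → ROUND(AVG(hour), 2)=11.5, MIN(value)=7.7, MAX(hour)=19

S14 | 7.5 | 14.1 | 18 ; S16 | 12 | 3.7 | 17 ; S2 | 10.5 | 17.3 | 17 ; S9 | 11.5 | 7.7 | 19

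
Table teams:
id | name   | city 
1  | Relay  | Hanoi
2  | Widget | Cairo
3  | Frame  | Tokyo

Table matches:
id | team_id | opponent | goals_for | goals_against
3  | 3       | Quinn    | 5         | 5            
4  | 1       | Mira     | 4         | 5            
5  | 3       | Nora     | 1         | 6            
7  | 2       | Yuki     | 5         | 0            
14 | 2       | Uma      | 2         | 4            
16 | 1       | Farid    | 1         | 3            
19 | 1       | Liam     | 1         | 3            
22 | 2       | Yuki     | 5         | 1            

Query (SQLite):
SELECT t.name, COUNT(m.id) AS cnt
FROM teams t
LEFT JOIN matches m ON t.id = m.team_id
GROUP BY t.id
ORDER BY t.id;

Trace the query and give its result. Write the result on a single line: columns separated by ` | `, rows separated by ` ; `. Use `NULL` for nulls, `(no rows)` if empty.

Relay | 3 ; Widget | 3 ; Frame | 2

LEFT JOIN keeps every teams row; unmatched ones get NULL for matches columns.
Group by teams.id and compute COUNT(m.id). COUNT(col) of an all-NULL group is 0.
  1: ids {4, 16, 19} → COUNT(m.id)=3
  2: ids {7, 14, 22} → COUNT(m.id)=3
  3: ids {3, 5} → COUNT(m.id)=2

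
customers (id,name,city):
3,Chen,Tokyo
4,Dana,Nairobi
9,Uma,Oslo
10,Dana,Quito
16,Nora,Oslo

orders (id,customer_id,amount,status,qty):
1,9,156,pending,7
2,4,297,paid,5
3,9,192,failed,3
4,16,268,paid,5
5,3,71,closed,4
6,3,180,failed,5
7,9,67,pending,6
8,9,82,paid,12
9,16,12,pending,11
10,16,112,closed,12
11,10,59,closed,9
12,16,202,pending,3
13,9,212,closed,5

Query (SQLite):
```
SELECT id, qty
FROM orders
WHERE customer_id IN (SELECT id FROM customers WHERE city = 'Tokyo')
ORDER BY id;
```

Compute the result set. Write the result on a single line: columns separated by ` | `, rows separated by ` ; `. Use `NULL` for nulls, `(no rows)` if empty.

5 | 4 ; 6 | 5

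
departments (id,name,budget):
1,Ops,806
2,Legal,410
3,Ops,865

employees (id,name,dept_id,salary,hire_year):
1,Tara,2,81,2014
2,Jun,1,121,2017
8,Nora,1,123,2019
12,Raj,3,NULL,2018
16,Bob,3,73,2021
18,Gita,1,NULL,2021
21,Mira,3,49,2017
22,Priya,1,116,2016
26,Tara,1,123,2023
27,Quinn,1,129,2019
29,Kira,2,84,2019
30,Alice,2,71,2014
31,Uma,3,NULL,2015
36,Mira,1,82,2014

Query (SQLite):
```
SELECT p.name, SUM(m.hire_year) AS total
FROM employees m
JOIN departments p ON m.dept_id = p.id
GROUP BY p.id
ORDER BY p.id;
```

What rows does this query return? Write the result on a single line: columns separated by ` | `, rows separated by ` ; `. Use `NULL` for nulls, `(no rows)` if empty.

Ops | 14129 ; Legal | 6047 ; Ops | 8071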